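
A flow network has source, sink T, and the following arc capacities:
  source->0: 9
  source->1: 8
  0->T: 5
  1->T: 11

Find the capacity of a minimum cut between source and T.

13

Max flow = 13 (via 2 augmenting paths).
In the residual at optimum, the set reachable from source is {0, source}.
Cut edges: source->1 (cap 8), 0->T (cap 5). Sum = 13.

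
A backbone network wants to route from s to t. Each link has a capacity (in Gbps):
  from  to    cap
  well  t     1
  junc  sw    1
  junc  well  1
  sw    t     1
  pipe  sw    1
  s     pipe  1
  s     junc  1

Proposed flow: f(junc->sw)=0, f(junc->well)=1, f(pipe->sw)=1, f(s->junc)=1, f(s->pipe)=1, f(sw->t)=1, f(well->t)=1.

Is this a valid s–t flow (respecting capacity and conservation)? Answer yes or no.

Yes

Every edge has 0 ≤ f(e) ≤ cap(e).
At each intermediate node, inflow equals outflow.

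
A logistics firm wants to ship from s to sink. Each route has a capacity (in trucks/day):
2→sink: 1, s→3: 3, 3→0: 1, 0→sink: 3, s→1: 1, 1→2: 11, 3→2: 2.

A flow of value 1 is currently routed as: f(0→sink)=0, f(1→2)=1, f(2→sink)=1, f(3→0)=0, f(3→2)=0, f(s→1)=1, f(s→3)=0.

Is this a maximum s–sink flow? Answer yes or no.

No

Residual path s→3→0→sink has bottleneck 1 > 0.
Pushing 1 along it raises the flow to 2, so the given flow is not maximum.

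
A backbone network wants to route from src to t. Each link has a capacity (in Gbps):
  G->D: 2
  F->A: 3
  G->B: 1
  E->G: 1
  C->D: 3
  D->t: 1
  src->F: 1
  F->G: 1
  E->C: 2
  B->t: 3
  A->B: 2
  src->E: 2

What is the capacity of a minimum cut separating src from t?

3

Max flow = 3 (via 3 augmenting paths).
In the residual at optimum, the set reachable from src is {src}.
Cut edges: src->E (cap 2), src->F (cap 1). Sum = 3.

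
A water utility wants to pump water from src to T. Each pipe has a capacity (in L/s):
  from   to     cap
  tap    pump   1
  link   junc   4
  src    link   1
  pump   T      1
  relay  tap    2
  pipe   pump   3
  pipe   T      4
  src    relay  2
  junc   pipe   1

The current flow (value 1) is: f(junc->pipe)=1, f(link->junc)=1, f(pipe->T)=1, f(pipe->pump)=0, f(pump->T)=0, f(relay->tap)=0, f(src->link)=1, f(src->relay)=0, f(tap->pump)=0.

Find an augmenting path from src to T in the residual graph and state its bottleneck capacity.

Residual along src->relay->tap->pump->T: src->relay: 2, relay->tap: 2, tap->pump: 1, pump->T: 1.
Bottleneck = min = 1.

src->relay->tap->pump->T, bottleneck 1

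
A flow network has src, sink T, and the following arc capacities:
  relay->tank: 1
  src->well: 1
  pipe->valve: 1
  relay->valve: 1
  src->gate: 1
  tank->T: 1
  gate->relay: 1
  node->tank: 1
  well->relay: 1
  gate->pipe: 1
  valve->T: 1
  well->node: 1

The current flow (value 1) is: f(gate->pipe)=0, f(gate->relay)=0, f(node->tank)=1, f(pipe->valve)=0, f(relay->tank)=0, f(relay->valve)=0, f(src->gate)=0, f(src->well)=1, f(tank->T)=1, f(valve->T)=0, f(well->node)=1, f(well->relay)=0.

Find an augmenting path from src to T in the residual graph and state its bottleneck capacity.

Residual along src->gate->relay->valve->T: src->gate: 1, gate->relay: 1, relay->valve: 1, valve->T: 1.
Bottleneck = min = 1.

src->gate->relay->valve->T, bottleneck 1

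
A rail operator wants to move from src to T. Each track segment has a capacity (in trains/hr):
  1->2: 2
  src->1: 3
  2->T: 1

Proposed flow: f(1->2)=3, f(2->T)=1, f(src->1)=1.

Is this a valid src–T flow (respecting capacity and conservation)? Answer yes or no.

Capacity violated on 1->2: flow 3 > capacity 2.

No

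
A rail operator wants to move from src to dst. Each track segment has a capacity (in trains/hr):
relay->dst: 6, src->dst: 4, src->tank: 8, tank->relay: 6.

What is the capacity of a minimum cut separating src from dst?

Max flow = 10 (via 2 augmenting paths).
In the residual at optimum, the set reachable from src is {src, tank}.
Cut edges: src->dst (cap 4), tank->relay (cap 6). Sum = 10.

10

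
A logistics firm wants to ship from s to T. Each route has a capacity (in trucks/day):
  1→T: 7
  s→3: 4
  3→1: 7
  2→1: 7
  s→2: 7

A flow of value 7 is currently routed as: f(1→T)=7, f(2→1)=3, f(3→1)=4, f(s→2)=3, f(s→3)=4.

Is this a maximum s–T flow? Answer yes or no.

Residual reachable from s: {1, 2, 3, s}; T is not reachable.
Saturated cut: 1→T with total capacity 7 = current flow value. Flow is maximum.

Yes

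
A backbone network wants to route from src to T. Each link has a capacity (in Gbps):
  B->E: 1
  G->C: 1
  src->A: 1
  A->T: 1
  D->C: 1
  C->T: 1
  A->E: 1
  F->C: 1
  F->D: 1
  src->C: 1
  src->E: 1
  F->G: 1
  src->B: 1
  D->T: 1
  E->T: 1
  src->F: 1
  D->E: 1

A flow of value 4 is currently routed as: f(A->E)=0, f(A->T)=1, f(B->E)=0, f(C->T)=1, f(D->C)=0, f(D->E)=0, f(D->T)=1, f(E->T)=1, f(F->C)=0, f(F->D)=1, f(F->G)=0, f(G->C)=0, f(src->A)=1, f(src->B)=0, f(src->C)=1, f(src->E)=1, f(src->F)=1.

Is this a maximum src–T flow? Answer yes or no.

Yes

Residual reachable from src: {B, E, src}; T is not reachable.
Saturated cut: src->F, src->A, src->C, E->T with total capacity 4 = current flow value. Flow is maximum.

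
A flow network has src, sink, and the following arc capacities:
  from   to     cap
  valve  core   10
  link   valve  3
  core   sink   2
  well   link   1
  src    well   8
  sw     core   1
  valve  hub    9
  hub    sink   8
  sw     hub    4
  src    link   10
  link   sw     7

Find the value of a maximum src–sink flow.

8

Augment src→link→valve→core→sink: bottleneck 2. Total 2.
Augment src→link→valve→hub→sink: bottleneck 1. Total 3.
Augment src→link→sw→hub→sink: bottleneck 4. Total 7.
Augment src→link→sw→core→valve→hub→sink: bottleneck 1. Total 8.
No augmenting path remains in the residual graph.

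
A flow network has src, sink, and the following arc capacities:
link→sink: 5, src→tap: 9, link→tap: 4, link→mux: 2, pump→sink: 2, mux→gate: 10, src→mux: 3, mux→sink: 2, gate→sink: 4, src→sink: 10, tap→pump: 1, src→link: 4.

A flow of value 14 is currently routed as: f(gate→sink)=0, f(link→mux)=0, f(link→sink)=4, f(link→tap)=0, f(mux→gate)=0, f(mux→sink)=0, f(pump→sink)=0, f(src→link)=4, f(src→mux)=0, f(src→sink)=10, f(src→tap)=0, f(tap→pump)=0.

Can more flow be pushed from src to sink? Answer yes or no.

Yes

Residual path src→mux→sink has bottleneck 2 > 0.
Pushing 2 along it raises the flow to 16, so the given flow is not maximum.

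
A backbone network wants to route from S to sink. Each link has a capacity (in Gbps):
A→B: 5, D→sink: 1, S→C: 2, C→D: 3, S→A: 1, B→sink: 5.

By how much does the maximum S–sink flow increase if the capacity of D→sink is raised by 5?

1

Original max flow = 2.
After raising cap(D→sink), augmenting paths through that edge carry 1 more unit.
New max flow = 3. Increase = 1.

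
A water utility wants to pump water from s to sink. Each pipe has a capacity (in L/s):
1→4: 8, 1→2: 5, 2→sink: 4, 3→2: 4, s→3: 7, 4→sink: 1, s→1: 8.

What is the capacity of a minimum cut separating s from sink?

5

Max flow = 5 (via 2 augmenting paths).
In the residual at optimum, the set reachable from s is {1, 2, 3, 4, s}.
Cut edges: 4→sink (cap 1), 2→sink (cap 4). Sum = 5.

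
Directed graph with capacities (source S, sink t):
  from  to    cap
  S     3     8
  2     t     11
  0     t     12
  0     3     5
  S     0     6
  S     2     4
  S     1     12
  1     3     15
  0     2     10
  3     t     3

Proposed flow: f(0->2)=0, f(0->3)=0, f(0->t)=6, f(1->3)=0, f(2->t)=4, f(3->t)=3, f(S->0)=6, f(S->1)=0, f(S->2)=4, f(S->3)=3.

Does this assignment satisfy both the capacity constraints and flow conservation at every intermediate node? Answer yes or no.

Every edge has 0 ≤ f(e) ≤ cap(e).
At each intermediate node, inflow equals outflow.

Yes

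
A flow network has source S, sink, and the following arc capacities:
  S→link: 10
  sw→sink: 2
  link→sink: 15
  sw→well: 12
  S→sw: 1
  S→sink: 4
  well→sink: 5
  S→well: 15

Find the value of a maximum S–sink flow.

Augment S→sink: bottleneck 4. Total 4.
Augment S→sw→sink: bottleneck 1. Total 5.
Augment S→link→sink: bottleneck 10. Total 15.
Augment S→well→sink: bottleneck 5. Total 20.
No augmenting path remains in the residual graph.

20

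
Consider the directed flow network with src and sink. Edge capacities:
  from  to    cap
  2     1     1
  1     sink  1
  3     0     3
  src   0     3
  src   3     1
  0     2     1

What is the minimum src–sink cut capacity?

Max flow = 1 (via 1 augmenting path).
In the residual at optimum, the set reachable from src is {0, 3, src}.
Cut edges: 0→2 (cap 1). Sum = 1.

1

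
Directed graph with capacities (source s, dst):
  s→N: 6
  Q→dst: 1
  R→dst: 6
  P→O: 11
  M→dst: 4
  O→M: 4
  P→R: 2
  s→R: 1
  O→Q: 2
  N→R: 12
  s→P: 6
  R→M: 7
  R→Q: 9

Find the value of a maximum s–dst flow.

Augment s→R→dst: bottleneck 1. Total 1.
Augment s→N→R→dst: bottleneck 5. Total 6.
Augment s→N→R→M→dst: bottleneck 1. Total 7.
Augment s→P→O→M→dst: bottleneck 3. Total 10.
Augment s→P→O→Q→dst: bottleneck 1. Total 11.
No augmenting path remains in the residual graph.

11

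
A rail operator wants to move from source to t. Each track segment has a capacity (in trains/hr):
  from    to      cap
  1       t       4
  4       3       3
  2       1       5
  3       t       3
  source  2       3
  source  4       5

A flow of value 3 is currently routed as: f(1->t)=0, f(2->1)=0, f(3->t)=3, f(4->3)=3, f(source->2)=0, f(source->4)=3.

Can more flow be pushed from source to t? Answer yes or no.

Yes

Residual path source->2->1->t has bottleneck 3 > 0.
Pushing 3 along it raises the flow to 6, so the given flow is not maximum.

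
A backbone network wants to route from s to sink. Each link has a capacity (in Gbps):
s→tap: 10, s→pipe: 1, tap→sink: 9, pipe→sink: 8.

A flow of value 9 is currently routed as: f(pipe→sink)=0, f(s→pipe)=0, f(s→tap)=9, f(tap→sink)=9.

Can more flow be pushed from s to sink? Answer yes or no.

Residual path s→pipe→sink has bottleneck 1 > 0.
Pushing 1 along it raises the flow to 10, so the given flow is not maximum.

Yes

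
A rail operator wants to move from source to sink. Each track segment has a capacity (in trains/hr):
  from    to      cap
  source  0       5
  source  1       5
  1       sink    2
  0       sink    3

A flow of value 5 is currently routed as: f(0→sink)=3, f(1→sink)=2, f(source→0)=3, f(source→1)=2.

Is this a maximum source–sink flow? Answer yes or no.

Yes

Residual reachable from source: {0, 1, source}; sink is not reachable.
Saturated cut: 1→sink, 0→sink with total capacity 5 = current flow value. Flow is maximum.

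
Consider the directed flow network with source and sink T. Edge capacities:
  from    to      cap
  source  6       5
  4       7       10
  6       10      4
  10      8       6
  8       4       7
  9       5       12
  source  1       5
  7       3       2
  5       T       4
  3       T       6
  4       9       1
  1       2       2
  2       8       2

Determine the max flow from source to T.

3

Augment source→6→10→8→4→9→5→T: bottleneck 1. Total 1.
Augment source→6→10→8→4→7→3→T: bottleneck 2. Total 3.
No augmenting path remains in the residual graph.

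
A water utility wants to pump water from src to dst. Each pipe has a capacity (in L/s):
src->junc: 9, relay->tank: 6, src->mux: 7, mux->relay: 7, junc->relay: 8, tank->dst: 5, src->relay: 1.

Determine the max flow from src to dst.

5

Augment src->relay->tank->dst: bottleneck 1. Total 1.
Augment src->mux->relay->tank->dst: bottleneck 4. Total 5.
No augmenting path remains in the residual graph.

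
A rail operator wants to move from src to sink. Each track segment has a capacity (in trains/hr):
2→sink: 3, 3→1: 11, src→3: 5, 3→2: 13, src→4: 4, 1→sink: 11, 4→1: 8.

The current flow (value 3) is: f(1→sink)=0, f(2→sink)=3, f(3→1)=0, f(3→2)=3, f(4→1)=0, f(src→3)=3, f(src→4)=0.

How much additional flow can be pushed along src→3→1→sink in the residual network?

2

Residual capacities along the path: src→3: 2, 3→1: 11, 1→sink: 11.
Minimum is 2.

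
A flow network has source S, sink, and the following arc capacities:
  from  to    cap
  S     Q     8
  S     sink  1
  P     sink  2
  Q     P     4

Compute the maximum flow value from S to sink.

Augment S->sink: bottleneck 1. Total 1.
Augment S->Q->P->sink: bottleneck 2. Total 3.
No augmenting path remains in the residual graph.

3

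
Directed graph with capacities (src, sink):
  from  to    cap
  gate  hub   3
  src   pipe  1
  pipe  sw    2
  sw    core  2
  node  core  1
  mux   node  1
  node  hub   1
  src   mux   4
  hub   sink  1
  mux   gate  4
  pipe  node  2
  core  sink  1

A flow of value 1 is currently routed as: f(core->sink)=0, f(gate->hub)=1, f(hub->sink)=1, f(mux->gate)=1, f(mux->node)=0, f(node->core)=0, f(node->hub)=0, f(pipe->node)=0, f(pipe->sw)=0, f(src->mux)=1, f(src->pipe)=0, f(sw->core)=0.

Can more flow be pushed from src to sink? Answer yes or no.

Yes

Residual path src->mux->node->core->sink has bottleneck 1 > 0.
Pushing 1 along it raises the flow to 2, so the given flow is not maximum.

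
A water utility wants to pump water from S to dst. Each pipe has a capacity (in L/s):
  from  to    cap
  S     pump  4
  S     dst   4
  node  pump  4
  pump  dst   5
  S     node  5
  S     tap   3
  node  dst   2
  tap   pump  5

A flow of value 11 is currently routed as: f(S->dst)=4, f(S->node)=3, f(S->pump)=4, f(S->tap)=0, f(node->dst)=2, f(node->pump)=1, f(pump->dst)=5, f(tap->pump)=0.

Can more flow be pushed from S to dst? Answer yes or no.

Residual reachable from S: {S, node, pump, tap}; dst is not reachable.
Saturated cut: S->dst, node->dst, pump->dst with total capacity 11 = current flow value. Flow is maximum.

No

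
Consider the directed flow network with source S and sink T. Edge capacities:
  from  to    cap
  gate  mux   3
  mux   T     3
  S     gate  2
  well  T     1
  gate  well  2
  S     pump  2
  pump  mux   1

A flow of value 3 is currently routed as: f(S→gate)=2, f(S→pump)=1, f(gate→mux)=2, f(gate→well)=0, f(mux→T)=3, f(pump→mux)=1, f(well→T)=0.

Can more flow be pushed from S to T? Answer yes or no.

Residual reachable from S: {S, pump}; T is not reachable.
Saturated cut: S→gate, pump→mux with total capacity 3 = current flow value. Flow is maximum.

No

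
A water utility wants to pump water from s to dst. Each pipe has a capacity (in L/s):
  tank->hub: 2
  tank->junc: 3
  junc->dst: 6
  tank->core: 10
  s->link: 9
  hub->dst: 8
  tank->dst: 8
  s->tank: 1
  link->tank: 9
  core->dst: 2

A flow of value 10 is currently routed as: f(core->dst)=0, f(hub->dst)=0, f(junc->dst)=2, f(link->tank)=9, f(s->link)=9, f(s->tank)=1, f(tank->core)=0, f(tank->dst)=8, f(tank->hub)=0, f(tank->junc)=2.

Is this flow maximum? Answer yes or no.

Residual reachable from s: {s}; dst is not reachable.
Saturated cut: s->link, s->tank with total capacity 10 = current flow value. Flow is maximum.

Yes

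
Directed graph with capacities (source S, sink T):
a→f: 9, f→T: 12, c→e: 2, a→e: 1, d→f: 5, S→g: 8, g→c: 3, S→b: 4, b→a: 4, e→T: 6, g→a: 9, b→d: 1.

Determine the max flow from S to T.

Augment S→g→c→e→T: bottleneck 2. Total 2.
Augment S→g→a→e→T: bottleneck 1. Total 3.
Augment S→g→a→f→T: bottleneck 5. Total 8.
Augment S→b→a→f→T: bottleneck 4. Total 12.
No augmenting path remains in the residual graph.

12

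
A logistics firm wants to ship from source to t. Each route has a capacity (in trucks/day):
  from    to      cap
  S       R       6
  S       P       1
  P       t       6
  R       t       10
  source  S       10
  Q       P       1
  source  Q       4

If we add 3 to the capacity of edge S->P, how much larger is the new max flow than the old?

3

Original max flow = 8.
After raising cap(S->P), augmenting paths through that edge carry 3 more units.
New max flow = 11. Increase = 3.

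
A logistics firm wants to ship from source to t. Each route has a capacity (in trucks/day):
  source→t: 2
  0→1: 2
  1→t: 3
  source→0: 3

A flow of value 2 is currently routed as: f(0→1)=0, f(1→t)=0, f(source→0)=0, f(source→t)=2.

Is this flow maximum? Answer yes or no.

Residual path source→0→1→t has bottleneck 2 > 0.
Pushing 2 along it raises the flow to 4, so the given flow is not maximum.

No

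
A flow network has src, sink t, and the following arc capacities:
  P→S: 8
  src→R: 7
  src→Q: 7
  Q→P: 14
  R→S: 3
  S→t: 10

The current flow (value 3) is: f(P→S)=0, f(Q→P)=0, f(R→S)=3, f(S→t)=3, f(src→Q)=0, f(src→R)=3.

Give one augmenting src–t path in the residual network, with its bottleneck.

Residual along src→Q→P→S→t: src→Q: 7, Q→P: 14, P→S: 8, S→t: 7.
Bottleneck = min = 7.

src→Q→P→S→t, bottleneck 7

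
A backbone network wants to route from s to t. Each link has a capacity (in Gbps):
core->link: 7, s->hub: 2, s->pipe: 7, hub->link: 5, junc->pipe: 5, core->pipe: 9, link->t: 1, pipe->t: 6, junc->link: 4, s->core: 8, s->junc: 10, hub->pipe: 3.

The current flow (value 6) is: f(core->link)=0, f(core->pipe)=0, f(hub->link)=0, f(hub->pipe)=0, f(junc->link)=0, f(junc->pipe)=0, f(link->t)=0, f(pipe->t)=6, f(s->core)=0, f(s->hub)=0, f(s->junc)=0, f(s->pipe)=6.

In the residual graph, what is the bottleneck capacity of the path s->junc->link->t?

Residual capacities along the path: s->junc: 10, junc->link: 4, link->t: 1.
Minimum is 1.

1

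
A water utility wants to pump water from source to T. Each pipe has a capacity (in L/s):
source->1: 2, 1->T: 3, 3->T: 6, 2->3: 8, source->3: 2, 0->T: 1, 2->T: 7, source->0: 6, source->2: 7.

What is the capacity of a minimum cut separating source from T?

Max flow = 12 (via 4 augmenting paths).
In the residual at optimum, the set reachable from source is {0, source}.
Cut edges: source->1 (cap 2), source->2 (cap 7), source->3 (cap 2), 0->T (cap 1). Sum = 12.

12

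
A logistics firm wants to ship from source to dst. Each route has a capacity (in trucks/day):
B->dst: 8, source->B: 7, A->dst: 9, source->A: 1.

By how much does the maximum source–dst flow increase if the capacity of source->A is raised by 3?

Original max flow = 8.
After raising cap(source->A), augmenting paths through that edge carry 3 more units.
New max flow = 11. Increase = 3.

3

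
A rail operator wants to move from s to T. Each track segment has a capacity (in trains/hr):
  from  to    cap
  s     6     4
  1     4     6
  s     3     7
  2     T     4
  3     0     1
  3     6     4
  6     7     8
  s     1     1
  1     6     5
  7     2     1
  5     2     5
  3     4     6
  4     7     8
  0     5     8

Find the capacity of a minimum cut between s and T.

2

Max flow = 2 (via 2 augmenting paths).
In the residual at optimum, the set reachable from s is {1, 3, 4, 6, 7, s}.
Cut edges: 3→0 (cap 1), 7→2 (cap 1). Sum = 2.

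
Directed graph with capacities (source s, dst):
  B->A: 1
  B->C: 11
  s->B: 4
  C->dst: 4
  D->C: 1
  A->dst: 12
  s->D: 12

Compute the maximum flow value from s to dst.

5

Augment s->D->C->dst: bottleneck 1. Total 1.
Augment s->B->C->dst: bottleneck 3. Total 4.
Augment s->B->A->dst: bottleneck 1. Total 5.
No augmenting path remains in the residual graph.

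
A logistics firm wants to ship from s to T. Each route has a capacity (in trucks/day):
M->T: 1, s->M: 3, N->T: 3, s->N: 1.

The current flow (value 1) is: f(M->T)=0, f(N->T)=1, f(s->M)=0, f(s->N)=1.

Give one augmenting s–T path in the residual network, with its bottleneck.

s->M->T, bottleneck 1

Residual along s->M->T: s->M: 3, M->T: 1.
Bottleneck = min = 1.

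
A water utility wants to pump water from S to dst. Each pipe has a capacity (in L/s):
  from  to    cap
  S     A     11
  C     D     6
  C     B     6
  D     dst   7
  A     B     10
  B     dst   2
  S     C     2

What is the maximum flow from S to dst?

4

Augment S->A->B->dst: bottleneck 2. Total 2.
Augment S->C->D->dst: bottleneck 2. Total 4.
No augmenting path remains in the residual graph.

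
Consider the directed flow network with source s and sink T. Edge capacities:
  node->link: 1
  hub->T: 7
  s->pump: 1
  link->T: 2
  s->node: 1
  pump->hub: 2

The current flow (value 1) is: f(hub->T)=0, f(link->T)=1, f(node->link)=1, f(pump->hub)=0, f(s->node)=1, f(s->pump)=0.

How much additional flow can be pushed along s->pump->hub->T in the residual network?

1

Residual capacities along the path: s->pump: 1, pump->hub: 2, hub->T: 7.
Minimum is 1.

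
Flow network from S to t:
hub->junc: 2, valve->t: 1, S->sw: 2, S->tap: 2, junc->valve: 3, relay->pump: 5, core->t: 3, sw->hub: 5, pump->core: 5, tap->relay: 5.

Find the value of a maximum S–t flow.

Augment S->sw->hub->junc->valve->t: bottleneck 1. Total 1.
Augment S->tap->relay->pump->core->t: bottleneck 2. Total 3.
No augmenting path remains in the residual graph.

3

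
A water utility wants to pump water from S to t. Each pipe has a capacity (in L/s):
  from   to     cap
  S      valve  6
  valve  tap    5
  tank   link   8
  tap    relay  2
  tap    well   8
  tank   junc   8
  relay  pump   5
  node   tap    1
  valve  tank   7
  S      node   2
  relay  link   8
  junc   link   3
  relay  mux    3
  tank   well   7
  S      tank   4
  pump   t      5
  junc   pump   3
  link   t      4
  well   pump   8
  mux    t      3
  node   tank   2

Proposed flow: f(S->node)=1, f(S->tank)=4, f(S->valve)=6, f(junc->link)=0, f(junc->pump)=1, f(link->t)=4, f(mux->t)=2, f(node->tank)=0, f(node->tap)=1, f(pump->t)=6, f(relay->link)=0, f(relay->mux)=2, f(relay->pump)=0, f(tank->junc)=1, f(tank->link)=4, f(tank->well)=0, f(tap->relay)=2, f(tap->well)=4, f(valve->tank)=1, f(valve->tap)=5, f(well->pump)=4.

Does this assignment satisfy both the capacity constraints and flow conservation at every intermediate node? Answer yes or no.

Capacity violated on pump->t: flow 6 > capacity 5.

No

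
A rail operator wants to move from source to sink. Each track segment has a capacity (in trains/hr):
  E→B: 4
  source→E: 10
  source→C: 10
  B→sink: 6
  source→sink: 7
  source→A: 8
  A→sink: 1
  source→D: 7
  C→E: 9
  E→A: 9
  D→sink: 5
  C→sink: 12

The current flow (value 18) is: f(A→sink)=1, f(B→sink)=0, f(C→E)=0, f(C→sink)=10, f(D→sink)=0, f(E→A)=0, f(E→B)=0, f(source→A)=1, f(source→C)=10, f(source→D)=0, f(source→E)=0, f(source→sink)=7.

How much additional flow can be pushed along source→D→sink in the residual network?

5

Residual capacities along the path: source→D: 7, D→sink: 5.
Minimum is 5.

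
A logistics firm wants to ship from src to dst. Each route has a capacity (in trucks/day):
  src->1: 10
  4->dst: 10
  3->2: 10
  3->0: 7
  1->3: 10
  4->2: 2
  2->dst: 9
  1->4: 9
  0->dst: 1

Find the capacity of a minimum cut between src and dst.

10

Max flow = 10 (via 2 augmenting paths).
In the residual at optimum, the set reachable from src is {src}.
Cut edges: src->1 (cap 10). Sum = 10.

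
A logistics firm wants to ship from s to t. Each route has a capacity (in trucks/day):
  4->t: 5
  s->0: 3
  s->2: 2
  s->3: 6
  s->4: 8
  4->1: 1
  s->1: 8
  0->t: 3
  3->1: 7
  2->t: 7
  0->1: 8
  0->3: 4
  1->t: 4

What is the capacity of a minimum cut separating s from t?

14

Max flow = 14 (via 4 augmenting paths).
In the residual at optimum, the set reachable from s is {1, 3, 4, s}.
Cut edges: s->0 (cap 3), s->2 (cap 2), 4->t (cap 5), 1->t (cap 4). Sum = 14.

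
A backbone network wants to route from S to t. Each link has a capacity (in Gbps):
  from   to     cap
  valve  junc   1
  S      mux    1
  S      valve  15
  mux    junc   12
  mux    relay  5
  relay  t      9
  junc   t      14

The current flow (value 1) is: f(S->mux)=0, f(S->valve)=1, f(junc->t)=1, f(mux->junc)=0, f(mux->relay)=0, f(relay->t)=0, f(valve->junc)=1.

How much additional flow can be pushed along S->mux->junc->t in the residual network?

1

Residual capacities along the path: S->mux: 1, mux->junc: 12, junc->t: 13.
Minimum is 1.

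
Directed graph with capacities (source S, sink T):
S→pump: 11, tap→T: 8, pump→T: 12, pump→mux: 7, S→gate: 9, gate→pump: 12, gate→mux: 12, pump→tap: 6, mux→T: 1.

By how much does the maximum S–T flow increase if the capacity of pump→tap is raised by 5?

1

Original max flow = 19.
After raising cap(pump→tap), augmenting paths through that edge carry 1 more unit.
New max flow = 20. Increase = 1.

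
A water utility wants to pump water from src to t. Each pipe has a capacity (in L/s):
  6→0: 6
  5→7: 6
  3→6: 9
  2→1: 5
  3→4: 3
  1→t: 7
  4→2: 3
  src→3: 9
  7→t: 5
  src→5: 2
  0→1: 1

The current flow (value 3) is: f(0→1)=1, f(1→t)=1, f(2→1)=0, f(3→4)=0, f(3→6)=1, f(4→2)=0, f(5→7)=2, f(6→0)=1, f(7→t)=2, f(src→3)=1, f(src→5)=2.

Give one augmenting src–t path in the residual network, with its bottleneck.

src→3→4→2→1→t, bottleneck 3

Residual along src→3→4→2→1→t: src→3: 8, 3→4: 3, 4→2: 3, 2→1: 5, 1→t: 6.
Bottleneck = min = 3.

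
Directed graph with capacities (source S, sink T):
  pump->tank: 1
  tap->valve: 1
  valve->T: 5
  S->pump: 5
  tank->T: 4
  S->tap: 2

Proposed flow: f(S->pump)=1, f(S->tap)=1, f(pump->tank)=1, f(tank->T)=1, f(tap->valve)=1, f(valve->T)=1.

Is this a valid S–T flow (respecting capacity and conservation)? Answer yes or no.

Yes

Every edge has 0 ≤ f(e) ≤ cap(e).
At each intermediate node, inflow equals outflow.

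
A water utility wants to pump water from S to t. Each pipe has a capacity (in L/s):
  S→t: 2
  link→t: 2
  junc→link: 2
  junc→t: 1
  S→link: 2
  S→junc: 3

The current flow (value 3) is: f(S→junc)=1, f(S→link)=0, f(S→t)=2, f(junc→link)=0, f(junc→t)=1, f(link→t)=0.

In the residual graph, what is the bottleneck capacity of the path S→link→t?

2

Residual capacities along the path: S→link: 2, link→t: 2.
Minimum is 2.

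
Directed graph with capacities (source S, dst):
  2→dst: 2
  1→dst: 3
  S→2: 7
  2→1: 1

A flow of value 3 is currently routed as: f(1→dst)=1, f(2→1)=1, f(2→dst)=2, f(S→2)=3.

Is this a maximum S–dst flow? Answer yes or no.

Yes

Residual reachable from S: {2, S}; dst is not reachable.
Saturated cut: 2→1, 2→dst with total capacity 3 = current flow value. Flow is maximum.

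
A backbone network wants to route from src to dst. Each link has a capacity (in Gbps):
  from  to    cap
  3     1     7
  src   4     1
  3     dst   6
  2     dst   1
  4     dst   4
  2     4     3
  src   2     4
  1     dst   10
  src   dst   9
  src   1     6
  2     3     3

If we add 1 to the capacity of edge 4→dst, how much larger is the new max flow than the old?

0

Original max flow = 20.
Edge 4→dst does not cross the min cut (source side {src}), so extra capacity there cannot help.
New max flow = 20. Increase = 0.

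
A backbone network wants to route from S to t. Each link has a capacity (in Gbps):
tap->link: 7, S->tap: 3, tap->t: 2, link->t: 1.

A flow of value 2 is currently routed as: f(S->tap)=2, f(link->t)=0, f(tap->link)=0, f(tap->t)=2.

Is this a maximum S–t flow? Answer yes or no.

Residual path S->tap->link->t has bottleneck 1 > 0.
Pushing 1 along it raises the flow to 3, so the given flow is not maximum.

No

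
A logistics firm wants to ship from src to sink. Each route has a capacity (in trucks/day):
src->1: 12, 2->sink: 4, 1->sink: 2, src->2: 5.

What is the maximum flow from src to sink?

Augment src->2->sink: bottleneck 4. Total 4.
Augment src->1->sink: bottleneck 2. Total 6.
No augmenting path remains in the residual graph.

6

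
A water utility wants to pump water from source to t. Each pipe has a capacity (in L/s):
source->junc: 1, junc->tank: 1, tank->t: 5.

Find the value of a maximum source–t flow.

1

Augment source->junc->tank->t: bottleneck 1. Total 1.
No augmenting path remains in the residual graph.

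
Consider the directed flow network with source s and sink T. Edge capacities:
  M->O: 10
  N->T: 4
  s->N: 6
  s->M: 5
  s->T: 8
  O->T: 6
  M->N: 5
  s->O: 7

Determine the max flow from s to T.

Augment s->T: bottleneck 8. Total 8.
Augment s->N->T: bottleneck 4. Total 12.
Augment s->O->T: bottleneck 6. Total 18.
No augmenting path remains in the residual graph.

18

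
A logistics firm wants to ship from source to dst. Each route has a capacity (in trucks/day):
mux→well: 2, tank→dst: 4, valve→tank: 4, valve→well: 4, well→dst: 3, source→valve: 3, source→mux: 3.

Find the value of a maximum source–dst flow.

Augment source→valve→tank→dst: bottleneck 3. Total 3.
Augment source→mux→well→dst: bottleneck 2. Total 5.
No augmenting path remains in the residual graph.

5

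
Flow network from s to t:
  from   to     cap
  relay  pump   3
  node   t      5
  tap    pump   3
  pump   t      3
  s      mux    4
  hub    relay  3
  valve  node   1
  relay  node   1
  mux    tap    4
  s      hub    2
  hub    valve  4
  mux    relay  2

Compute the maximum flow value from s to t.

5

Augment s→mux→tap→pump→t: bottleneck 3. Total 3.
Augment s→mux→relay→node→t: bottleneck 1. Total 4.
Augment s→hub→valve→node→t: bottleneck 1. Total 5.
No augmenting path remains in the residual graph.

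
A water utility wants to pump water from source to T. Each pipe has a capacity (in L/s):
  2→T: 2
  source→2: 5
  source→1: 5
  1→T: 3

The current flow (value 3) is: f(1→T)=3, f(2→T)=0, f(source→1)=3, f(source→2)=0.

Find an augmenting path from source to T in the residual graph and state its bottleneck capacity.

source→2→T, bottleneck 2

Residual along source→2→T: source→2: 5, 2→T: 2.
Bottleneck = min = 2.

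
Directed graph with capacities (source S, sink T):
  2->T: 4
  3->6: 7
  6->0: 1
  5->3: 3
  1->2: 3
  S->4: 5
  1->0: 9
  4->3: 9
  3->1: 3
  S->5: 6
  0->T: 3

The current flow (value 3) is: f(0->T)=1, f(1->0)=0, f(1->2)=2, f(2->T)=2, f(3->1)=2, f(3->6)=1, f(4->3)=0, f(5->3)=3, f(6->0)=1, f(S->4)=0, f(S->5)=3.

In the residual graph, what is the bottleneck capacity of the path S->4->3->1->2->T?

Residual capacities along the path: S->4: 5, 4->3: 9, 3->1: 1, 1->2: 1, 2->T: 2.
Minimum is 1.

1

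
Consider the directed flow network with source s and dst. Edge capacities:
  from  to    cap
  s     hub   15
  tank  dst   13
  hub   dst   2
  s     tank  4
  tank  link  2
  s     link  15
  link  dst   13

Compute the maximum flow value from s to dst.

19

Augment s->tank->dst: bottleneck 4. Total 4.
Augment s->hub->dst: bottleneck 2. Total 6.
Augment s->link->dst: bottleneck 13. Total 19.
No augmenting path remains in the residual graph.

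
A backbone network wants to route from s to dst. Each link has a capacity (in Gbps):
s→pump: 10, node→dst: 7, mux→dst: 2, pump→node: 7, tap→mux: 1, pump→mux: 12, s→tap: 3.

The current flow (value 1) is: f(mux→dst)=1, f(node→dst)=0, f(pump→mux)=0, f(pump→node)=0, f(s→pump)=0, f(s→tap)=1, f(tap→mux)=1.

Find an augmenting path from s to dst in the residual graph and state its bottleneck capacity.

Residual along s→pump→mux→dst: s→pump: 10, pump→mux: 12, mux→dst: 1.
Bottleneck = min = 1.

s→pump→mux→dst, bottleneck 1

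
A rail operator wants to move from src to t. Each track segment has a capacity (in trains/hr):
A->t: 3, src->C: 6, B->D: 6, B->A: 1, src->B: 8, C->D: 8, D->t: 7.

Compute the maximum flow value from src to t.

8

Augment src->B->A->t: bottleneck 1. Total 1.
Augment src->B->D->t: bottleneck 6. Total 7.
Augment src->C->D->t: bottleneck 1. Total 8.
No augmenting path remains in the residual graph.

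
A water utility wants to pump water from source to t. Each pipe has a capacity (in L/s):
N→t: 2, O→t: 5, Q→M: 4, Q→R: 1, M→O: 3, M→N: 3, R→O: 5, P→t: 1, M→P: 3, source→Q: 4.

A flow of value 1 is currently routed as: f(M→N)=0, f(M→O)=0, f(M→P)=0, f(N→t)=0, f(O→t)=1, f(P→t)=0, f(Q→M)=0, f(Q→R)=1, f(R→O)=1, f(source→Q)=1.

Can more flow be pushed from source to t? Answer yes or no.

Residual path source→Q→M→O→t has bottleneck 3 > 0.
Pushing 3 along it raises the flow to 4, so the given flow is not maximum.

Yes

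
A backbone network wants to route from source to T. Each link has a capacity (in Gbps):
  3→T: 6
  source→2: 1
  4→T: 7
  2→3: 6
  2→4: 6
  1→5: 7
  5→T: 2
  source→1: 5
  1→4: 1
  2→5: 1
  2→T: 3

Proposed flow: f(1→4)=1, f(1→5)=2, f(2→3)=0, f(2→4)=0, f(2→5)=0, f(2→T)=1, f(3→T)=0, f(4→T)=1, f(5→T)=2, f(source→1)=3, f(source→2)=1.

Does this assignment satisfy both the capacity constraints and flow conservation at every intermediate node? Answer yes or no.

Yes

Every edge has 0 ≤ f(e) ≤ cap(e).
At each intermediate node, inflow equals outflow.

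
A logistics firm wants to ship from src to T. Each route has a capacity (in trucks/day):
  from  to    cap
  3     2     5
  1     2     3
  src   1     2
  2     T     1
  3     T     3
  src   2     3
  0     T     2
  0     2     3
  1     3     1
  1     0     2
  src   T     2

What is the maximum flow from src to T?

Augment src->T: bottleneck 2. Total 2.
Augment src->2->T: bottleneck 1. Total 3.
Augment src->1->0->T: bottleneck 2. Total 5.
No augmenting path remains in the residual graph.

5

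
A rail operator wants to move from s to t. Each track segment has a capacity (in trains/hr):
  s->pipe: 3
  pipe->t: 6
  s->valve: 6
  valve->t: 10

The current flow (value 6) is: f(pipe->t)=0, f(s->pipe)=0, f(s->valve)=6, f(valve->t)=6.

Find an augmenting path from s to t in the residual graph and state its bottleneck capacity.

Residual along s->pipe->t: s->pipe: 3, pipe->t: 6.
Bottleneck = min = 3.

s->pipe->t, bottleneck 3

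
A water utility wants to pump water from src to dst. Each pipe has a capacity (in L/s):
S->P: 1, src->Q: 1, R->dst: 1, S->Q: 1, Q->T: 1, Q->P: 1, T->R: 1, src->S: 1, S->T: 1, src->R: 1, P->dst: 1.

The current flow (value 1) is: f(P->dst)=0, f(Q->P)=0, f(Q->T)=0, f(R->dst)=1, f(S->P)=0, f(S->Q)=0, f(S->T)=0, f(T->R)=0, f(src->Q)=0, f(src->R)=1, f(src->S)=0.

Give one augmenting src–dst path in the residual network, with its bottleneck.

src->S->P->dst, bottleneck 1

Residual along src->S->P->dst: src->S: 1, S->P: 1, P->dst: 1.
Bottleneck = min = 1.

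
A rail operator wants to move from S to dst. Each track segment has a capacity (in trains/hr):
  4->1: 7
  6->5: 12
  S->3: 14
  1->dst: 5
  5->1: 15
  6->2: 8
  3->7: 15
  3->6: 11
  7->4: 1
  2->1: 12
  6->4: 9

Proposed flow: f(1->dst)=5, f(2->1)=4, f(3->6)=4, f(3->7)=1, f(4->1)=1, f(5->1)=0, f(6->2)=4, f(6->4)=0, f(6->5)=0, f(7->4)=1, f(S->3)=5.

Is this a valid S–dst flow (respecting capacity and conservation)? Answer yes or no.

Every edge has 0 ≤ f(e) ≤ cap(e).
At each intermediate node, inflow equals outflow.

Yes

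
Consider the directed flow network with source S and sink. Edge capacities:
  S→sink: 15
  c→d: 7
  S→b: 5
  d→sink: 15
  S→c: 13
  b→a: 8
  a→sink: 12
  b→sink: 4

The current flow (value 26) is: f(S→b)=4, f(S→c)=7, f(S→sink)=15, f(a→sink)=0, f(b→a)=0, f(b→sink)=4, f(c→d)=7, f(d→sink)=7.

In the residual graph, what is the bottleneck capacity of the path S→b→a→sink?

Residual capacities along the path: S→b: 1, b→a: 8, a→sink: 12.
Minimum is 1.

1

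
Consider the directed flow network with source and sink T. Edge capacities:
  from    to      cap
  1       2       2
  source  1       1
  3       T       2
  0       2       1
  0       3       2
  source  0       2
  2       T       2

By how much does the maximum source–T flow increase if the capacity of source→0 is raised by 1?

1

Original max flow = 3.
After raising cap(source→0), augmenting paths through that edge carry 1 more unit.
New max flow = 4. Increase = 1.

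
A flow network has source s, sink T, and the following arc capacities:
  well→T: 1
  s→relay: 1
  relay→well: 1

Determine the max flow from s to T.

Augment s→relay→well→T: bottleneck 1. Total 1.
No augmenting path remains in the residual graph.

1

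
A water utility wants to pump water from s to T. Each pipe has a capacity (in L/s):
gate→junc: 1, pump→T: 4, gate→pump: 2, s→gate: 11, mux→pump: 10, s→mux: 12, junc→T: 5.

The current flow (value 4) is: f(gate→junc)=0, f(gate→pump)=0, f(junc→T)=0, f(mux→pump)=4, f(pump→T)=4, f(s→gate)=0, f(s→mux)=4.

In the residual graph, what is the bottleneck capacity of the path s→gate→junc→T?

Residual capacities along the path: s→gate: 11, gate→junc: 1, junc→T: 5.
Minimum is 1.

1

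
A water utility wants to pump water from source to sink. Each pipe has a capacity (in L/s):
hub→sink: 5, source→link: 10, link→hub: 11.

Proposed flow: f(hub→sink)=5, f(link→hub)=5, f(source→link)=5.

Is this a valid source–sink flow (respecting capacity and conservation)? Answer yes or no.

Yes

Every edge has 0 ≤ f(e) ≤ cap(e).
At each intermediate node, inflow equals outflow.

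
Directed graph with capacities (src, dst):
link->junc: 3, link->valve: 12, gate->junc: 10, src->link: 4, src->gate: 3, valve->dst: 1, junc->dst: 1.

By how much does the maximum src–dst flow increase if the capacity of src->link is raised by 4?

0

Original max flow = 2.
Edge src->link does not cross the min cut (source side {gate, junc, link, src, valve}), so extra capacity there cannot help.
New max flow = 2. Increase = 0.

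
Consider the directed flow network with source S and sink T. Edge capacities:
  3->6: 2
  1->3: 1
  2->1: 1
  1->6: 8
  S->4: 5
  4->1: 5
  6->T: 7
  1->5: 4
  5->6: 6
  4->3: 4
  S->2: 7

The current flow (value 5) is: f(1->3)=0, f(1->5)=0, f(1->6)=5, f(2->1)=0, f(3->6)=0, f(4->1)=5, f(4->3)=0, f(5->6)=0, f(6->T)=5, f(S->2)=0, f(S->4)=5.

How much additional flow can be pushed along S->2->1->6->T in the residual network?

1

Residual capacities along the path: S->2: 7, 2->1: 1, 1->6: 3, 6->T: 2.
Minimum is 1.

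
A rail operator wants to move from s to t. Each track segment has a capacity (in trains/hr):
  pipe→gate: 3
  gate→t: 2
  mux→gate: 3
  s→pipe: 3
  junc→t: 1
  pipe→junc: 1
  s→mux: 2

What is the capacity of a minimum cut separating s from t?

Max flow = 3 (via 2 augmenting paths).
In the residual at optimum, the set reachable from s is {gate, mux, pipe, s}.
Cut edges: pipe→junc (cap 1), gate→t (cap 2). Sum = 3.

3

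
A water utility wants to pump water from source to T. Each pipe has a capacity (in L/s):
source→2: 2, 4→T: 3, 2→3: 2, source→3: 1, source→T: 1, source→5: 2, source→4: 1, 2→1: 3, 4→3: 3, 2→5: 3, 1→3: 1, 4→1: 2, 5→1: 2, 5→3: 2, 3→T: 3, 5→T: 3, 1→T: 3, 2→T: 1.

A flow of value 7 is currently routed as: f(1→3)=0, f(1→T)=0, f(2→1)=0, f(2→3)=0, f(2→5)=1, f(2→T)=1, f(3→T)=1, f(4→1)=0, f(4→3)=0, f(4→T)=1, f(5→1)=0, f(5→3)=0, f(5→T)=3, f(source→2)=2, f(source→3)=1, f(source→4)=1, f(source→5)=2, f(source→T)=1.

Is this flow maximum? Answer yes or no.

Residual reachable from source: {source}; T is not reachable.
Saturated cut: source→2, source→4, source→5, source→3, source→T with total capacity 7 = current flow value. Flow is maximum.

Yes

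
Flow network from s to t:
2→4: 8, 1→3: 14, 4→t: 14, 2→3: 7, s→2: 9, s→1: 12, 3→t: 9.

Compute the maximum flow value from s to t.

Augment s→1→3→t: bottleneck 9. Total 9.
Augment s→2→4→t: bottleneck 8. Total 17.
No augmenting path remains in the residual graph.

17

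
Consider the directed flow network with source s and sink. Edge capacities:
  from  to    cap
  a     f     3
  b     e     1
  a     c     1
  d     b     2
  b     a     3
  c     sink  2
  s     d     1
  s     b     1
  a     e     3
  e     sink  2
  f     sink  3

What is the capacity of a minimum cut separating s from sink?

2

Max flow = 2 (via 2 augmenting paths).
In the residual at optimum, the set reachable from s is {s}.
Cut edges: s→d (cap 1), s→b (cap 1). Sum = 2.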